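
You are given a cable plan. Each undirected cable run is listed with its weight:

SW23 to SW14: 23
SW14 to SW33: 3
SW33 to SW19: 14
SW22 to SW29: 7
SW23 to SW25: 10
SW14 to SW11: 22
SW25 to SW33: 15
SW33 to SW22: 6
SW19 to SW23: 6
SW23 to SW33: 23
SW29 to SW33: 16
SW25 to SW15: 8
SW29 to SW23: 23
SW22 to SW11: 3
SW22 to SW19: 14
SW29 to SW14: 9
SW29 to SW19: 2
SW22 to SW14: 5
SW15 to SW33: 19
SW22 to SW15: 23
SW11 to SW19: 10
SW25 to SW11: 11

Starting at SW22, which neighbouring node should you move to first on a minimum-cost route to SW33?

Enumerating some paths:
SW22–SW33: 6 = 6
SW22–SW14–SW33: 5+3 = 8
Cheapest is SW22–SW33 at 6.
So from SW22 the first move is to SW33.

SW33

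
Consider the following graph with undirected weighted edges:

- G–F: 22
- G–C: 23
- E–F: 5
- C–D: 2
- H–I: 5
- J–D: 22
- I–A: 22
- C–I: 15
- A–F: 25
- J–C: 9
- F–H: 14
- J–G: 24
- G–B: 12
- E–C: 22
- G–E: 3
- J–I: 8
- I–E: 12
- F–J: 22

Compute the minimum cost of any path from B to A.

Settle nodes by increasing distance from B:
B: 0
G: 12  (via B)
E: 15  (via G)
F: 20  (via E)
I: 27  (via E)
H: 32  (via I)
C: 35  (via G)
J: 35  (via I)
D: 37  (via C)
A: 45  (via F)
Shortest route: B–G–E–F–A = 45.

45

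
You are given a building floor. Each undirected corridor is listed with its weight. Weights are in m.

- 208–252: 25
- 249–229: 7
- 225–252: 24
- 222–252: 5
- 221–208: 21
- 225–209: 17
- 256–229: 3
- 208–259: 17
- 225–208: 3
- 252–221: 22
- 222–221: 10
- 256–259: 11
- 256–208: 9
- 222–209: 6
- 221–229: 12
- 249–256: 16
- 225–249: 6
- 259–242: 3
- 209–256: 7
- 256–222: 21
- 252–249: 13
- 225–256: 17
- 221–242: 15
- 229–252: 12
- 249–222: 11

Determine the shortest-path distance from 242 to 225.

23 m

Shortest distances from 242:
242: 0
259: 3  (via 242)
256: 14  (via 259)
221: 15  (via 242)
229: 17  (via 256)
208: 20  (via 259)
209: 21  (via 256)
225: 23  (via 208)
Shortest route: 242–259–208–225 = 23 m.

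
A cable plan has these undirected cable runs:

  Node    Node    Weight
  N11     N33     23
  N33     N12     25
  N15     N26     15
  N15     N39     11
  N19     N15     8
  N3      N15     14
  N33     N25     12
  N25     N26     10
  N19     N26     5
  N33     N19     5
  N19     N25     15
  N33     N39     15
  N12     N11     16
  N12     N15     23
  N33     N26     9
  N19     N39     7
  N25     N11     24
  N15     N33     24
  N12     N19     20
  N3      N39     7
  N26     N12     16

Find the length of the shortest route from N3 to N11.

Enumerating some paths:
N3 → N39 → N19 → N33 → N11: 7+7+5+23 = 42
N3 → N39 → N33 → N11: 7+15+23 = 45
The minimum is 42 via N3 → N39 → N19 → N33 → N11.

42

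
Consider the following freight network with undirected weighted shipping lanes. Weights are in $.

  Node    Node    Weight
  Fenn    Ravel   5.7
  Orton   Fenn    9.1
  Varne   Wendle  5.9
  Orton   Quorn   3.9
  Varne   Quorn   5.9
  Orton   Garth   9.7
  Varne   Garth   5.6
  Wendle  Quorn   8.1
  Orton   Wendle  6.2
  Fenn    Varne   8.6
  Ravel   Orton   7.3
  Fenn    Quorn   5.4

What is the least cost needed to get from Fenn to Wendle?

$13.5

Candidate routes:
Fenn–Quorn–Orton–Wendle: 5.4+3.9+6.2 = 15.5
Fenn–Orton–Wendle: 9.1+6.2 = 15.3
Fenn–Quorn–Wendle: 5.4+8.1 = 13.5
Fenn–Varne–Wendle: 8.6+5.9 = 14.5
Cheapest is Fenn–Quorn–Wendle at $13.5.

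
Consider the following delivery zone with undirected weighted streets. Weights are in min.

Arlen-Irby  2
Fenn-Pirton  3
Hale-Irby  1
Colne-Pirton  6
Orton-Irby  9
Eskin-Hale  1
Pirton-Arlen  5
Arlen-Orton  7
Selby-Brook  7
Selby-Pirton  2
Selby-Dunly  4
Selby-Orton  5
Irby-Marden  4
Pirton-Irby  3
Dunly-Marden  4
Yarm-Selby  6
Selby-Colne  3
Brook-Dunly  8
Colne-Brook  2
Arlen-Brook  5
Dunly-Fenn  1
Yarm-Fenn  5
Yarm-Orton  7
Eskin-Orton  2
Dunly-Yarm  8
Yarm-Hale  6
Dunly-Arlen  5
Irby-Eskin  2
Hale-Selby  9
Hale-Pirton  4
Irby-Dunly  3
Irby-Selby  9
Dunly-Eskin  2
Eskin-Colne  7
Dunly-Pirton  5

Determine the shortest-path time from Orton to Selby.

5 min

Settle nodes by increasing distance from Orton:
Orton: 0
Eskin: 2  (via Orton)
Hale: 3  (via Eskin)
Dunly: 4  (via Eskin)
Irby: 4  (via Eskin)
Selby: 5  (via Orton)
Shortest route: Orton → Selby = 5 min.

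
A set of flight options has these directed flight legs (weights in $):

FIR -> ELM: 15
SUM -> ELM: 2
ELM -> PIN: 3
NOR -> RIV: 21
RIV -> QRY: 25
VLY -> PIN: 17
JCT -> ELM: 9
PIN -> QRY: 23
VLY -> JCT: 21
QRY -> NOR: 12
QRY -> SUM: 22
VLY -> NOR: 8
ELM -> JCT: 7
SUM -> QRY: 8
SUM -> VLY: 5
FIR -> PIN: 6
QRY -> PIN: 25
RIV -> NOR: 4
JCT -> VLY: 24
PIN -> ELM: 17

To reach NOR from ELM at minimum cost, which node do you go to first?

PIN

Compare a few routes:
ELM → PIN → QRY → SUM → VLY → NOR: 3+23+22+5+8 = 61
ELM → JCT → VLY → PIN → QRY → NOR: 7+24+17+23+12 = 83
ELM → PIN → QRY → NOR: 3+23+12 = 38
ELM → JCT → VLY → NOR: 7+24+8 = 39
The minimum is $38 via ELM → PIN → QRY → NOR.
So from ELM the first move is to PIN.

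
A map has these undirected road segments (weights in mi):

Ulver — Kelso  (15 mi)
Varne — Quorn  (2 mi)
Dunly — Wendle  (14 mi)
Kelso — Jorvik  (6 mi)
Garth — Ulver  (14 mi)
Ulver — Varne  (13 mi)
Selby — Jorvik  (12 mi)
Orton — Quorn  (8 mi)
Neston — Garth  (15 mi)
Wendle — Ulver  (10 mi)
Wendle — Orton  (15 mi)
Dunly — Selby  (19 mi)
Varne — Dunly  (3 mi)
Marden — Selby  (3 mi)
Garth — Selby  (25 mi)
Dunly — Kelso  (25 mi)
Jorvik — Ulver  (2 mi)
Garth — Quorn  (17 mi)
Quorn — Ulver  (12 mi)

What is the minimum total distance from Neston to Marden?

43 mi

Enumerating some paths:
Neston–Garth–Ulver–Jorvik–Selby–Marden: 15+14+2+12+3 = 46
Neston–Garth–Quorn–Varne–Dunly–Selby–Marden: 15+17+2+3+19+3 = 59
Neston–Garth–Selby–Marden: 15+25+3 = 43
Neston–Garth–Quorn–Ulver–Jorvik–Selby–Marden: 15+17+12+2+12+3 = 61
Cheapest is Neston–Garth–Selby–Marden at 43 mi.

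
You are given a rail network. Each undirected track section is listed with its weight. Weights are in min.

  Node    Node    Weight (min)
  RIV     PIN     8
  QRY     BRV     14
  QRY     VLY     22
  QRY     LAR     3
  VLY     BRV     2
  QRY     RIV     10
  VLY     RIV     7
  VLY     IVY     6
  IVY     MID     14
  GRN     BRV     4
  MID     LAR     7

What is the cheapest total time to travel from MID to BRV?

Candidate routes:
MID–LAR–QRY–BRV: 7+3+14 = 24
MID–IVY–VLY–BRV: 14+6+2 = 22
The minimum is 22 min via MID–IVY–VLY–BRV.

22 min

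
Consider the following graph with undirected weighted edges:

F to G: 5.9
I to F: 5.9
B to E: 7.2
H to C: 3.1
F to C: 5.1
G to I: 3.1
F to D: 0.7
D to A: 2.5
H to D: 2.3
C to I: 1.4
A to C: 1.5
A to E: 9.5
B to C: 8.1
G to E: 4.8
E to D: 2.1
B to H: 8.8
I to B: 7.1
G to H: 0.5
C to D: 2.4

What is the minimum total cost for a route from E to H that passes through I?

9.5

Best E to I: E → D → C → I costing 5.9
Shortest I→H: I → G → H = 3.6
Total via I: 5.9 + 3.6 = 9.5.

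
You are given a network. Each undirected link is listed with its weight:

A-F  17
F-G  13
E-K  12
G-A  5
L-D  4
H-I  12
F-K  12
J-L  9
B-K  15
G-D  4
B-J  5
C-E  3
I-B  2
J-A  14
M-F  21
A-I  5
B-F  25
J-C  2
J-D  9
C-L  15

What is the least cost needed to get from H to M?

Running Dijkstra from H:
H: 0
I: 12  (via H)
B: 14  (via I)
A: 17  (via I)
J: 19  (via B)
C: 21  (via J)
G: 22  (via A)
E: 24  (via C)
D: 26  (via G)
L: 28  (via J)
K: 29  (via B)
F: 34  (via A)
M: 55  (via F)
Shortest route: H → I → A → F → M = 55.

55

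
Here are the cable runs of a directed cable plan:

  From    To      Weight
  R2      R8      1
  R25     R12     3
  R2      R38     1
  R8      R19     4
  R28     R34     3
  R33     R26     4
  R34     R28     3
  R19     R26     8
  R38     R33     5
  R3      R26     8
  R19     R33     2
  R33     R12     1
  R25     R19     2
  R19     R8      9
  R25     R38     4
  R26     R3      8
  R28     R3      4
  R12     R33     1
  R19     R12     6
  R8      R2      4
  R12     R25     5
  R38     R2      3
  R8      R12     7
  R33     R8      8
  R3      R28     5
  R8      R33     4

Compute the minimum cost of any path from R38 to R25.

11

Enumerating some paths:
R38 → R33 → R12 → R25: 5+1+5 = 11
R38 → R2 → R8 → R33 → R12 → R25: 3+1+4+1+5 = 14
Cheapest is R38 → R33 → R12 → R25 at 11.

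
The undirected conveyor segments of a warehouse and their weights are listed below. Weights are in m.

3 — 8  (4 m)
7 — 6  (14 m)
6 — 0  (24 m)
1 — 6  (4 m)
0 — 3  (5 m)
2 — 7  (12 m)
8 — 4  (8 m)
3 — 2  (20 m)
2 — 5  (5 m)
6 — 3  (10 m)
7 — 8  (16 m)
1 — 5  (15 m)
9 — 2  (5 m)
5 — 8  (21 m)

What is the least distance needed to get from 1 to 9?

25 m

Candidate routes:
1 → 6 → 3 → 2 → 9: 4+10+20+5 = 39
1 → 5 → 2 → 9: 15+5+5 = 25
1 → 6 → 3 → 8 → 5 → 2 → 9: 4+10+4+21+5+5 = 49
1 → 6 → 7 → 2 → 9: 4+14+12+5 = 35
Cheapest is 1 → 5 → 2 → 9 at 25 m.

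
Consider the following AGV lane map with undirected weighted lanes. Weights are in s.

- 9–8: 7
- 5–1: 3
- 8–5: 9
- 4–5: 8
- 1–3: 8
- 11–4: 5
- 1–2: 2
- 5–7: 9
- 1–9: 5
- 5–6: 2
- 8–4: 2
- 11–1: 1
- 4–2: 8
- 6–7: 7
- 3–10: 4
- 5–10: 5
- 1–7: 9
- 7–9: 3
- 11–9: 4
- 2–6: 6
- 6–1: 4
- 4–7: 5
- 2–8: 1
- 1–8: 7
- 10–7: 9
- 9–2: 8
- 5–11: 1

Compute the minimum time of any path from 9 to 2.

7 s

Enumerating some paths:
9 - 1 - 2: 5+2 = 7
9 - 8 - 2: 7+1 = 8
9 - 11 - 5 - 1 - 2: 4+1+3+2 = 10
9 - 2: 8 = 8
Cheapest is 9 - 1 - 2 at 7 s.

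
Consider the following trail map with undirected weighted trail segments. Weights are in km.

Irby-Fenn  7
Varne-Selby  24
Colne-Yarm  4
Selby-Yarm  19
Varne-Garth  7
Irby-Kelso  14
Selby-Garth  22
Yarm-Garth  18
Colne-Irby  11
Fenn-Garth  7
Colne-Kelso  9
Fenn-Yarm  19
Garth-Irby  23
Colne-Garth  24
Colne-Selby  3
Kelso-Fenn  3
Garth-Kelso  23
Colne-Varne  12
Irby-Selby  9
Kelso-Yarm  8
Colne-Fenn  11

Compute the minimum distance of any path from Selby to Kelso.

Compare a few routes:
Selby–Colne–Yarm–Kelso: 3+4+8 = 15
Selby–Colne–Fenn–Kelso: 3+11+3 = 17
Selby–Colne–Kelso: 3+9 = 12
The minimum is 12 km via Selby–Colne–Kelso.

12 km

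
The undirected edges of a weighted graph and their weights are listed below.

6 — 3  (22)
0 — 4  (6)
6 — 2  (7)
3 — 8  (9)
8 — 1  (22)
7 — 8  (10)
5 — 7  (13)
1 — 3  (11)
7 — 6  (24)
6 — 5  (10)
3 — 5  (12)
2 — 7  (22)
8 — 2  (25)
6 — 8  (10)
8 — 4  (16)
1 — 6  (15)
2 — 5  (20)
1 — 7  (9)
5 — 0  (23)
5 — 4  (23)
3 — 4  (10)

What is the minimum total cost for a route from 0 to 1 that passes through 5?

Shortest 0→5: 0–5 = 23
Shortest 5→1: 5–7–1 = 22
Total via 5: 23 + 22 = 45.

45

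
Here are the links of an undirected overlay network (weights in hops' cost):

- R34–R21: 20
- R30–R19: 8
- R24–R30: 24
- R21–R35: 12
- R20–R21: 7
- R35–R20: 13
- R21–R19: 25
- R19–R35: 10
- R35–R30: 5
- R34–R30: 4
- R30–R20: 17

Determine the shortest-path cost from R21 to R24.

41 hops' cost

Shortest distances from R21:
R21: 0
R20: 7  (via R21)
R35: 12  (via R21)
R30: 17  (via R35)
R34: 20  (via R21)
R19: 22  (via R35)
R24: 41  (via R30)
Shortest route: R21 → R35 → R30 → R24 = 41 hops' cost.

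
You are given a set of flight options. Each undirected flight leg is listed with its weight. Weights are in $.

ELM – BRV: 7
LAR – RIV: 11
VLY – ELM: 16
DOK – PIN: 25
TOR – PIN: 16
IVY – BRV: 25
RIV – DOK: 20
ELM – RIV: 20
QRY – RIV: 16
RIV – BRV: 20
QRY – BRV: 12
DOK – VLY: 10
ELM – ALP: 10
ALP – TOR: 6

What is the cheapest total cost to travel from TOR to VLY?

Candidate routes:
TOR - ALP - ELM - RIV - DOK - VLY: 6+10+20+20+10 = 66
TOR - PIN - DOK - VLY: 16+25+10 = 51
TOR - ALP - ELM - VLY: 6+10+16 = 32
Cheapest is TOR - ALP - ELM - VLY at $32.

$32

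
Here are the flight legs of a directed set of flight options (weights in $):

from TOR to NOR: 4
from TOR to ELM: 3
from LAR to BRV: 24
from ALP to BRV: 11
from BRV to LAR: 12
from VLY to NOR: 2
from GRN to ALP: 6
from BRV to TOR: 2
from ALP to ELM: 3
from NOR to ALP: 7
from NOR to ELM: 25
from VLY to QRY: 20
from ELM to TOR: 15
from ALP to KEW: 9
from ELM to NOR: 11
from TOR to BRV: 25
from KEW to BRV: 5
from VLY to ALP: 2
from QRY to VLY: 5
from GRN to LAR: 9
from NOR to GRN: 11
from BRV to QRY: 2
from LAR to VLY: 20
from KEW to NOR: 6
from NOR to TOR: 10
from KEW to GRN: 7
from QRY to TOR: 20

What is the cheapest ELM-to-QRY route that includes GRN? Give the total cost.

Shortest ELM→GRN: ELM → NOR → GRN = 22
Best GRN to QRY: GRN → ALP → BRV → QRY costing 19
Total via GRN: 22 + 19 = $41.

$41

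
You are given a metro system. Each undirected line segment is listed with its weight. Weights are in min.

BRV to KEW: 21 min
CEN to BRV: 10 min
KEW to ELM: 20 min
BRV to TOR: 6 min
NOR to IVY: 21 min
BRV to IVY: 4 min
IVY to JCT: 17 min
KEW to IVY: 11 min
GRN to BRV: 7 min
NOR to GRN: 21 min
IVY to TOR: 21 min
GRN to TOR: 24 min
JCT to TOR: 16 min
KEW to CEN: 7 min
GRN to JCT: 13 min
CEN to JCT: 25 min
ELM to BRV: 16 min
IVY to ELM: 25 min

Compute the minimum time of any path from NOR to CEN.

35 min

Candidate routes:
NOR–IVY–KEW–CEN: 21+11+7 = 39
NOR–GRN–BRV–CEN: 21+7+10 = 38
NOR–IVY–BRV–CEN: 21+4+10 = 35
Cheapest is NOR–IVY–BRV–CEN at 35 min.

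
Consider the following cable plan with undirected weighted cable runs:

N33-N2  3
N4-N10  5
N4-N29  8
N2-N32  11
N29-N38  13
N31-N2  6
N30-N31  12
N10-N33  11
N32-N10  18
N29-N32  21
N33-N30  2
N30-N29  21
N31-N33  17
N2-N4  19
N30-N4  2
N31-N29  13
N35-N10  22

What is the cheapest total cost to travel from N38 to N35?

48

Candidate routes:
N38 - N29 - N4 - N30 - N33 - N10 - N35: 13+8+2+2+11+22 = 58
N38 - N29 - N4 - N10 - N35: 13+8+5+22 = 48
Cheapest is N38 - N29 - N4 - N10 - N35 at 48.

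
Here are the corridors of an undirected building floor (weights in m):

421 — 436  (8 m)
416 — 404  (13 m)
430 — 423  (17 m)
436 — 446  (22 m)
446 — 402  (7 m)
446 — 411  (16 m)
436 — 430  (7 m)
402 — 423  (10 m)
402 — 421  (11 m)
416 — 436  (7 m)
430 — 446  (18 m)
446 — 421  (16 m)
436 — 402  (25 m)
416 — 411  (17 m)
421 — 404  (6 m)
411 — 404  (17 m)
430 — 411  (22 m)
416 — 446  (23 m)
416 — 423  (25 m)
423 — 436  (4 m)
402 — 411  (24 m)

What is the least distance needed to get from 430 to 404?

21 m

Candidate routes:
430 → 436 → 423 → 402 → 421 → 404: 7+4+10+11+6 = 38
430 → 436 → 416 → 404: 7+7+13 = 27
430 → 436 → 421 → 404: 7+8+6 = 21
430 → 423 → 436 → 421 → 404: 17+4+8+6 = 35
The minimum is 21 m via 430 → 436 → 421 → 404.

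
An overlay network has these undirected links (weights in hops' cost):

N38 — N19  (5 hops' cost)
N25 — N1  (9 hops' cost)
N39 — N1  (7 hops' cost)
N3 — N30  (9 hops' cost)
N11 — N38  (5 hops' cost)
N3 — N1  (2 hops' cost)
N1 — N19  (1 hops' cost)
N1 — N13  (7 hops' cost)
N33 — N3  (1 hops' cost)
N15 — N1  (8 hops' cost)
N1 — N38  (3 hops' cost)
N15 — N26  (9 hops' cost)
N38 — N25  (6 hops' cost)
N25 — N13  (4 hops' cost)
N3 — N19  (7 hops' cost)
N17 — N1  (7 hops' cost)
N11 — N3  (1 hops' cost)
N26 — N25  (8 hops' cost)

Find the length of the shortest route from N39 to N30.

Shortest distances from N39:
N39: 0
N1: 7  (via N39)
N19: 8  (via N1)
N3: 9  (via N1)
N33: 10  (via N3)
N11: 10  (via N3)
N38: 10  (via N1)
N13: 14  (via N1)
N17: 14  (via N1)
N15: 15  (via N1)
N25: 16  (via N1)
N30: 18  (via N3)
Shortest route: N39–N1–N3–N30 = 18 hops' cost.

18 hops' cost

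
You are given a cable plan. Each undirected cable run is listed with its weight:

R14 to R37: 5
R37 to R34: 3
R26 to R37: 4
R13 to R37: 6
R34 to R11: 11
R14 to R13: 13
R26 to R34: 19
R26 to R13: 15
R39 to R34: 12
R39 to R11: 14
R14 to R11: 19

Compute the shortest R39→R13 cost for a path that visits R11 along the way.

34

Shortest R39→R11: R39–R11 = 14
Best R11 to R13: R11–R34–R37–R13 costing 20
Total via R11: 14 + 20 = 34.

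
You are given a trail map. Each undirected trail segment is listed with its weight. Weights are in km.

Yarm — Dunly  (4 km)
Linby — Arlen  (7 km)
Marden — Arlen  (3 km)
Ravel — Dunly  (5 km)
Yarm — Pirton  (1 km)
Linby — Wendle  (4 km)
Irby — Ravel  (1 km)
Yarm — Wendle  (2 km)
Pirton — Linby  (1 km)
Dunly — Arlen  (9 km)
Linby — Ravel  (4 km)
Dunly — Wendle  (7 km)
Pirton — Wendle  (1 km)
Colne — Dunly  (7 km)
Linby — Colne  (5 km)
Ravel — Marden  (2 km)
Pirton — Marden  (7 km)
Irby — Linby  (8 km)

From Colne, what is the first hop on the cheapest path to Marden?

Candidate routes:
Colne → Linby → Pirton → Marden: 5+1+7 = 13
Colne → Linby → Ravel → Marden: 5+4+2 = 11
The minimum is 11 km via Colne → Linby → Ravel → Marden.
So from Colne the first move is to Linby.

Linby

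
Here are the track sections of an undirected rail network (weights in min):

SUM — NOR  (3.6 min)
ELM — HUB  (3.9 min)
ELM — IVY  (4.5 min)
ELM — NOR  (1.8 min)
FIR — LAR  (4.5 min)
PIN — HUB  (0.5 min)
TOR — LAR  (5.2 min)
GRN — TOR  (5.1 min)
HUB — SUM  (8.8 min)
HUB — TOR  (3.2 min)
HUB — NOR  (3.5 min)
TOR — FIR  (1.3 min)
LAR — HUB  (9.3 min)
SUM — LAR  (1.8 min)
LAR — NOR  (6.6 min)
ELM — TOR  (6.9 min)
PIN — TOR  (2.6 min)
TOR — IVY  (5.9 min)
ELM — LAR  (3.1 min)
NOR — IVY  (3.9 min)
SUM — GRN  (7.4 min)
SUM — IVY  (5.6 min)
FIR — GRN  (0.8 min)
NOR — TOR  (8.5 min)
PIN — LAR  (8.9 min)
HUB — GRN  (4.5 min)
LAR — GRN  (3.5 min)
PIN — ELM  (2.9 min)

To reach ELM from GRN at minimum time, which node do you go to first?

Candidate routes:
GRN → HUB → PIN → ELM: 4.5+0.5+2.9 = 7.9
GRN → LAR → ELM: 3.5+3.1 = 6.6
GRN → FIR → LAR → ELM: 0.8+4.5+3.1 = 8.4
GRN → FIR → TOR → PIN → ELM: 0.8+1.3+2.6+2.9 = 7.6
Cheapest is GRN → LAR → ELM at 6.6 min.
So from GRN the first move is to LAR.

LAR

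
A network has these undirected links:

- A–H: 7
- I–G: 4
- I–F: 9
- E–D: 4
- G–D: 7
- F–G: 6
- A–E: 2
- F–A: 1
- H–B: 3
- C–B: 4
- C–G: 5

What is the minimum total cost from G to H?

12

Settle nodes by increasing distance from G:
G: 0
I: 4  (via G)
C: 5  (via G)
F: 6  (via G)
A: 7  (via F)
D: 7  (via G)
B: 9  (via C)
E: 9  (via A)
H: 12  (via B)
Shortest route: G → C → B → H = 12.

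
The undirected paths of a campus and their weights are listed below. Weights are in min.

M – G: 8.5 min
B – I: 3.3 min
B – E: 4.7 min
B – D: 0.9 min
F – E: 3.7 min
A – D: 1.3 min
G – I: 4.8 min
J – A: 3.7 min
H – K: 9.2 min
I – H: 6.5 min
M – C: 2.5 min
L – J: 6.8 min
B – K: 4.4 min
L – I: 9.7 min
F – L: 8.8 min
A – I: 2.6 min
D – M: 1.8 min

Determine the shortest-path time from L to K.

Shortest distances from L:
L: 0
J: 6.8  (via L)
F: 8.8  (via L)
I: 9.7  (via L)
A: 10.5  (via J)
D: 11.8  (via A)
E: 12.5  (via F)
B: 12.7  (via D)
M: 13.6  (via D)
G: 14.5  (via I)
C: 16.1  (via M)
H: 16.2  (via I)
K: 17.1  (via B)
Shortest route: L–J–A–D–B–K = 17.1 min.

17.1 min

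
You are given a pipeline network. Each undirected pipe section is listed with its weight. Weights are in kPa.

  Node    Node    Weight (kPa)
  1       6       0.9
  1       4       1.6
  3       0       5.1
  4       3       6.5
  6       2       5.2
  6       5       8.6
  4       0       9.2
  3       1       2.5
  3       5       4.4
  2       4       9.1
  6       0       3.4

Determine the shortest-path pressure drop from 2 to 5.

Compare a few routes:
2 - 6 - 1 - 3 - 5: 5.2+0.9+2.5+4.4 = 13
2 - 4 - 1 - 3 - 5: 9.1+1.6+2.5+4.4 = 17.6
2 - 6 - 5: 5.2+8.6 = 13.8
The minimum is 13 kPa via 2 - 6 - 1 - 3 - 5.

13 kPa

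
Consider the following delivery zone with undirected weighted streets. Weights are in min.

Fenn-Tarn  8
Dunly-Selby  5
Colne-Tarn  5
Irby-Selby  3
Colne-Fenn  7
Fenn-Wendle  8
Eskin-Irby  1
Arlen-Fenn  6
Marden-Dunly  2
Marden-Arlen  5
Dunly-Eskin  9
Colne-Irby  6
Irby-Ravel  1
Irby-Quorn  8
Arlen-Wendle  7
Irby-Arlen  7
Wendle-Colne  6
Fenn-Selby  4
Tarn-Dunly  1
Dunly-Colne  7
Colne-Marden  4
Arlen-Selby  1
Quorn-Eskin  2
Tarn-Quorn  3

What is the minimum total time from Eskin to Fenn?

8 min

Shortest distances from Eskin:
Eskin: 0
Irby: 1  (via Eskin)
Quorn: 2  (via Eskin)
Ravel: 2  (via Irby)
Selby: 4  (via Irby)
Arlen: 5  (via Selby)
Tarn: 5  (via Quorn)
Dunly: 6  (via Tarn)
Colne: 7  (via Irby)
Fenn: 8  (via Selby)
Shortest route: Eskin → Irby → Selby → Fenn = 8 min.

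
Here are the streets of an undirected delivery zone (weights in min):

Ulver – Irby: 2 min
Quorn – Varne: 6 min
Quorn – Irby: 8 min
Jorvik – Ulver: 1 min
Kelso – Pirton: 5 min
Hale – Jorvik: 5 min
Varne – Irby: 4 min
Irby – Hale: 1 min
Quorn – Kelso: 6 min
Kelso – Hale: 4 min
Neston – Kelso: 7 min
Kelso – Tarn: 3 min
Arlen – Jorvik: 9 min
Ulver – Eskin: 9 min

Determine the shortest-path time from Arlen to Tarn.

20 min

Candidate routes:
Arlen–Jorvik–Hale–Kelso–Tarn: 9+5+4+3 = 21
Arlen–Jorvik–Ulver–Irby–Quorn–Kelso–Tarn: 9+1+2+8+6+3 = 29
Arlen–Jorvik–Ulver–Irby–Hale–Kelso–Tarn: 9+1+2+1+4+3 = 20
The minimum is 20 min via Arlen–Jorvik–Ulver–Irby–Hale–Kelso–Tarn.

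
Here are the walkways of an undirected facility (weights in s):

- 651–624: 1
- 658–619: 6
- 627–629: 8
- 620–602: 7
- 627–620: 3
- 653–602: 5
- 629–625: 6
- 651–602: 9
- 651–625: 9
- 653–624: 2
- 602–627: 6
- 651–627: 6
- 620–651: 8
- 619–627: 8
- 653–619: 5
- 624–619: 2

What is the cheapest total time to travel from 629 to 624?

15 s

Shortest distances from 629:
629: 0
625: 6  (via 629)
627: 8  (via 629)
620: 11  (via 627)
651: 14  (via 627)
602: 14  (via 627)
624: 15  (via 651)
Shortest route: 629–627–651–624 = 15 s.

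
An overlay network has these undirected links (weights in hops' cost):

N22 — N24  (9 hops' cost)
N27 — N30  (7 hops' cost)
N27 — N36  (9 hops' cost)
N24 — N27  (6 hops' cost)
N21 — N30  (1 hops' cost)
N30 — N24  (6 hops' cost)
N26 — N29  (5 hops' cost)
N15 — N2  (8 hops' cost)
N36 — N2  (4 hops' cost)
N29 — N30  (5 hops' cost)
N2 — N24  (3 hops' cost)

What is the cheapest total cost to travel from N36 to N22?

16 hops' cost

Running Dijkstra from N36:
N36: 0
N2: 4  (via N36)
N24: 7  (via N2)
N27: 9  (via N36)
N15: 12  (via N2)
N30: 13  (via N24)
N21: 14  (via N30)
N22: 16  (via N24)
Shortest route: N36–N2–N24–N22 = 16 hops' cost.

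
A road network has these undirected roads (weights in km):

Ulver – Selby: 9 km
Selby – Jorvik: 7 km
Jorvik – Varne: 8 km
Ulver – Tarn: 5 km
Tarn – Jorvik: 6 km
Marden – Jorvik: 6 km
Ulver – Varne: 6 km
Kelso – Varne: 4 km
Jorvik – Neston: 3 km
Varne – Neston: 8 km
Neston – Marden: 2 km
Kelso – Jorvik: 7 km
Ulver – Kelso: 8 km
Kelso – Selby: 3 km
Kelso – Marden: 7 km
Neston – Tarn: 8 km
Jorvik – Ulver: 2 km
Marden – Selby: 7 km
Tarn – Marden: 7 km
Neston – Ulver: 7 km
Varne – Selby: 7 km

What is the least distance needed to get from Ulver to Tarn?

Running Dijkstra from Ulver:
Ulver: 0
Jorvik: 2  (via Ulver)
Tarn: 5  (via Ulver)
Shortest route: Ulver–Tarn = 5 km.

5 km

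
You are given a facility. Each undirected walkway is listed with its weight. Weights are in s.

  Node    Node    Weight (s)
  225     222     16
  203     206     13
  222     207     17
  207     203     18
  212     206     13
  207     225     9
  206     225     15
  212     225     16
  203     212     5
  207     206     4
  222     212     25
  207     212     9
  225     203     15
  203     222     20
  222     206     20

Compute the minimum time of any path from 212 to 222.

Candidate routes:
212–222: 25 = 25
212–207–222: 9+17 = 26
212–225–222: 16+16 = 32
Cheapest is 212–222 at 25 s.

25 s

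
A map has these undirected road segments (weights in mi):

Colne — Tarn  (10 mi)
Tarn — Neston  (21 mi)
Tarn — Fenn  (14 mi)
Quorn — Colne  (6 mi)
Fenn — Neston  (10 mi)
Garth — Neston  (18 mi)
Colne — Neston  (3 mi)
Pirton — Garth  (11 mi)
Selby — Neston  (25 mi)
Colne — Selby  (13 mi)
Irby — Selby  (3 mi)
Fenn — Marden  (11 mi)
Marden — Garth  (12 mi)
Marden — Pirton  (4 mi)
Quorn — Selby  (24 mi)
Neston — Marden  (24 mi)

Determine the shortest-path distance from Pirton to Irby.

Enumerating some paths:
Pirton - Marden - Neston - Colne - Selby - Irby: 4+24+3+13+3 = 47
Pirton - Marden - Fenn - Neston - Colne - Selby - Irby: 4+11+10+3+13+3 = 44
The minimum is 44 mi via Pirton - Marden - Fenn - Neston - Colne - Selby - Irby.

44 mi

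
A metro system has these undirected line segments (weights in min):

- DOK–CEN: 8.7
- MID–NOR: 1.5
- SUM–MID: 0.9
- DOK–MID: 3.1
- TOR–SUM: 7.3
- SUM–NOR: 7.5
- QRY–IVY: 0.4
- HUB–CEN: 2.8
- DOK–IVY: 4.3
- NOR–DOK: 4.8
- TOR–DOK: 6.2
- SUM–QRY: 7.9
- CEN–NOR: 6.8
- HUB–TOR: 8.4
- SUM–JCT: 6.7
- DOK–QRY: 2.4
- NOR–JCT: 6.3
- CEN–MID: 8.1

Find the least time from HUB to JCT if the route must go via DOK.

22.2 min

Best HUB to DOK: HUB → CEN → DOK costing 11.5
Shortest DOK→JCT: DOK → MID → SUM → JCT = 10.7
Total via DOK: 11.5 + 10.7 = 22.2 min.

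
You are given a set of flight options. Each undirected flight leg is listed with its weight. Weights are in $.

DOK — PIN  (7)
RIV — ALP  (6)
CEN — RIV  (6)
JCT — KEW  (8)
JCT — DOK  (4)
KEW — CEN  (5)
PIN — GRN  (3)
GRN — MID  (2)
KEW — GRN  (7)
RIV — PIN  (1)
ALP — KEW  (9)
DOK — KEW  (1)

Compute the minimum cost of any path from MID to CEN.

Shortest distances from MID:
MID: 0
GRN: 2  (via MID)
PIN: 5  (via GRN)
RIV: 6  (via PIN)
KEW: 9  (via GRN)
DOK: 10  (via KEW)
CEN: 12  (via RIV)
Shortest route: MID → GRN → PIN → RIV → CEN = $12.

$12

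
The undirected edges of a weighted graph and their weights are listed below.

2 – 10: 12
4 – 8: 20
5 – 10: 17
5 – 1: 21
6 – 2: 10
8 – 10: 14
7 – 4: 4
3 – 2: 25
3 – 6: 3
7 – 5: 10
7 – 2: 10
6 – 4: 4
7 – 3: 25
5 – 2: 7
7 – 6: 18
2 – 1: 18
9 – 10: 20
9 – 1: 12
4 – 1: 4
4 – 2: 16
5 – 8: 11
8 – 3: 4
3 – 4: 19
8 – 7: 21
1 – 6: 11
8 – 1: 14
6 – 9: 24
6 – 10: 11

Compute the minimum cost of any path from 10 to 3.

14

Running Dijkstra from 10:
10: 0
6: 11  (via 10)
2: 12  (via 10)
3: 14  (via 6)
Shortest route: 10 → 6 → 3 = 14.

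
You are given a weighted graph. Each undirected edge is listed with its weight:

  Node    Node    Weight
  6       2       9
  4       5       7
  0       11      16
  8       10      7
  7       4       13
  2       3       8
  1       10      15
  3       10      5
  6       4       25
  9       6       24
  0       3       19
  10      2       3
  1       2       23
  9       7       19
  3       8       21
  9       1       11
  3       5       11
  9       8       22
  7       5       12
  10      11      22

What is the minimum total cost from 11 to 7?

50

Shortest distances from 11:
11: 0
0: 16  (via 11)
10: 22  (via 11)
2: 25  (via 10)
3: 27  (via 10)
8: 29  (via 10)
6: 34  (via 2)
1: 37  (via 10)
5: 38  (via 3)
4: 45  (via 5)
9: 48  (via 1)
7: 50  (via 5)
Shortest route: 11–10–3–5–7 = 50.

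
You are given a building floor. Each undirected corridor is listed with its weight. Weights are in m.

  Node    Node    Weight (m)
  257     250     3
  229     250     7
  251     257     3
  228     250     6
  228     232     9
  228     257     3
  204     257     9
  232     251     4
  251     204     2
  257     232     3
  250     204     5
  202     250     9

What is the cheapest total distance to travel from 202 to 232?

Compare a few routes:
202 - 250 - 257 - 251 - 232: 9+3+3+4 = 19
202 - 250 - 204 - 251 - 232: 9+5+2+4 = 20
202 - 250 - 257 - 232: 9+3+3 = 15
Cheapest is 202 - 250 - 257 - 232 at 15 m.

15 m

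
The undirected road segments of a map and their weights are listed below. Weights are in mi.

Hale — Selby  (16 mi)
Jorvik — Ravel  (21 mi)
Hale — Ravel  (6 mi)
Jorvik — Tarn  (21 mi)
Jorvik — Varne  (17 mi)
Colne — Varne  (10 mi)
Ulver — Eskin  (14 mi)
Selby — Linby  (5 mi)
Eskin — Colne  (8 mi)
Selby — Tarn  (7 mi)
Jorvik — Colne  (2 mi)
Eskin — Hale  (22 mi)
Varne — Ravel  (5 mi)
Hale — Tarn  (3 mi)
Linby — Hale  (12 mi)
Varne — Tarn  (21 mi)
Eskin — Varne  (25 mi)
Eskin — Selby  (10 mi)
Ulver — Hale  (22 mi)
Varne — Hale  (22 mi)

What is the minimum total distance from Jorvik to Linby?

25 mi

Shortest distances from Jorvik:
Jorvik: 0
Colne: 2  (via Jorvik)
Eskin: 10  (via Colne)
Varne: 12  (via Colne)
Ravel: 17  (via Varne)
Selby: 20  (via Eskin)
Tarn: 21  (via Jorvik)
Hale: 23  (via Ravel)
Ulver: 24  (via Eskin)
Linby: 25  (via Selby)
Shortest route: Jorvik–Colne–Eskin–Selby–Linby = 25 mi.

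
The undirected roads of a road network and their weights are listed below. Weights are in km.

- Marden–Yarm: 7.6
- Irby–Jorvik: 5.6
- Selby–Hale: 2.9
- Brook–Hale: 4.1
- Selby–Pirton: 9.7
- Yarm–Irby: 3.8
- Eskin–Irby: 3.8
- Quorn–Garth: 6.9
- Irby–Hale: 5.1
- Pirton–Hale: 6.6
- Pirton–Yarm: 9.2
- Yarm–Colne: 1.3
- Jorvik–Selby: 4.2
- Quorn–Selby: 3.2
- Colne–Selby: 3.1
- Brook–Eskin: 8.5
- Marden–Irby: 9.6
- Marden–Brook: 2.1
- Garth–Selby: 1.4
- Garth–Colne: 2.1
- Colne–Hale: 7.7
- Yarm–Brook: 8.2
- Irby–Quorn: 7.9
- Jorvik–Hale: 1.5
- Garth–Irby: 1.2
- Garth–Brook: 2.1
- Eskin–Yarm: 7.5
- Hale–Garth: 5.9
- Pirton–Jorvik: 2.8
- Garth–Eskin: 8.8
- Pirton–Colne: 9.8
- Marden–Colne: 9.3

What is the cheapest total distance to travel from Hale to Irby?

5.1 km

Running Dijkstra from Hale:
Hale: 0
Jorvik: 1.5  (via Hale)
Selby: 2.9  (via Hale)
Brook: 4.1  (via Hale)
Pirton: 4.3  (via Jorvik)
Garth: 4.3  (via Selby)
Irby: 5.1  (via Hale)
Shortest route: Hale → Irby = 5.1 km.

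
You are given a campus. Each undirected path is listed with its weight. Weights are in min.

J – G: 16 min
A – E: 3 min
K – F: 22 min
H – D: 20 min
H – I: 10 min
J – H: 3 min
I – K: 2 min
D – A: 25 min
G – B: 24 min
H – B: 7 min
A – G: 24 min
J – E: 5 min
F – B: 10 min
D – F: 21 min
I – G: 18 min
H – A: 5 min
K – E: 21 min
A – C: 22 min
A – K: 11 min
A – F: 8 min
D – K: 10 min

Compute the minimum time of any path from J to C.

30 min

Running Dijkstra from J:
J: 0
H: 3  (via J)
E: 5  (via J)
A: 8  (via H)
B: 10  (via H)
I: 13  (via H)
K: 15  (via I)
F: 16  (via A)
G: 16  (via J)
D: 23  (via H)
C: 30  (via A)
Shortest route: J → H → A → C = 30 min.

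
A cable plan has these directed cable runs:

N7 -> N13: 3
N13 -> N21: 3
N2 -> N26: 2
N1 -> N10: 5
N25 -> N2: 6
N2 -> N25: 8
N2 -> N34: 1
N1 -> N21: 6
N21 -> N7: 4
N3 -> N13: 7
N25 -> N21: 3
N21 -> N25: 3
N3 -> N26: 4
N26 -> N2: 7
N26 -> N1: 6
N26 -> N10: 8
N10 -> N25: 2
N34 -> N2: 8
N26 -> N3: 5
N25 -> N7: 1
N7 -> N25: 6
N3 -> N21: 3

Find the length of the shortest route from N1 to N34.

14

Candidate routes:
N1 → N10 → N25 → N2 → N34: 5+2+6+1 = 14
N1 → N21 → N25 → N2 → N34: 6+3+6+1 = 16
Cheapest is N1 → N10 → N25 → N2 → N34 at 14.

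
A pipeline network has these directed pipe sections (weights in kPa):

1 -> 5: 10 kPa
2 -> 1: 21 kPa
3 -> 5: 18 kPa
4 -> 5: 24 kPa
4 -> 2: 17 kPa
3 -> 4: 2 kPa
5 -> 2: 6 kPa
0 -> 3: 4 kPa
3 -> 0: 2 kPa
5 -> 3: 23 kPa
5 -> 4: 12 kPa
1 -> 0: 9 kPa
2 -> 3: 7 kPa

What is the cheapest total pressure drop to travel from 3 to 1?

Settle nodes by increasing distance from 3:
3: 0
0: 2  (via 3)
4: 2  (via 3)
5: 18  (via 3)
2: 19  (via 4)
1: 40  (via 2)
Shortest route: 3–4–2–1 = 40 kPa.

40 kPa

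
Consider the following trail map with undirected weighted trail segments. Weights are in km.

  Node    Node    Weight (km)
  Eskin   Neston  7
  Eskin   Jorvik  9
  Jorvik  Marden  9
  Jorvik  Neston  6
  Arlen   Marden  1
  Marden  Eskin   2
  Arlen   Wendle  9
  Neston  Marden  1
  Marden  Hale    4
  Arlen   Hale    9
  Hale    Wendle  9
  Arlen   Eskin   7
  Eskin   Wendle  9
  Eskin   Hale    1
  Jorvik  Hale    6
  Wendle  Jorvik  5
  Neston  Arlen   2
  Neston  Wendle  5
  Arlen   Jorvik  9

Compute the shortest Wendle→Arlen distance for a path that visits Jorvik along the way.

Best Wendle to Jorvik: Wendle → Jorvik costing 5
Best Jorvik to Arlen: Jorvik → Neston → Arlen costing 8
Total via Jorvik: 5 + 8 = 13 km.

13 km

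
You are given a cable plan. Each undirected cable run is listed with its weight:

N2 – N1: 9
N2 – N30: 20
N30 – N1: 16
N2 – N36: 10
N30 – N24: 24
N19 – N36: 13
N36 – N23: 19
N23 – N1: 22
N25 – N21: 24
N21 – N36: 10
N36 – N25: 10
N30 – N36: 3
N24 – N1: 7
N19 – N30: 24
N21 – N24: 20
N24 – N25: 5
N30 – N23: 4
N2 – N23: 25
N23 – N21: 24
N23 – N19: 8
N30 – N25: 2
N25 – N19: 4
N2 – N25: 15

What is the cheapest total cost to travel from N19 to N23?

8

Compare a few routes:
N19–N25–N30–N23: 4+2+4 = 10
N19–N23: 8 = 8
Cheapest is N19–N23 at 8.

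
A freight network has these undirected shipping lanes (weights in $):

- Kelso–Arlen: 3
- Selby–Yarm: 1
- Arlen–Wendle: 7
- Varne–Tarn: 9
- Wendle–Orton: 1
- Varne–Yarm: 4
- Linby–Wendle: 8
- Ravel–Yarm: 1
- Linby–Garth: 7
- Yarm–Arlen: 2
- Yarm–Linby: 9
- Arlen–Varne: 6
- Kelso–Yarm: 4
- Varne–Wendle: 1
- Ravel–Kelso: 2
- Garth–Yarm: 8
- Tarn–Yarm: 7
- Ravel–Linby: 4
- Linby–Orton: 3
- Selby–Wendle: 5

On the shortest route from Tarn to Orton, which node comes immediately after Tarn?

Candidate routes:
Tarn–Yarm–Varne–Wendle–Orton: 7+4+1+1 = 13
Tarn–Varne–Wendle–Orton: 9+1+1 = 11
Tarn–Yarm–Selby–Wendle–Orton: 7+1+5+1 = 14
Cheapest is Tarn–Varne–Wendle–Orton at $11.
So from Tarn the first move is to Varne.

Varne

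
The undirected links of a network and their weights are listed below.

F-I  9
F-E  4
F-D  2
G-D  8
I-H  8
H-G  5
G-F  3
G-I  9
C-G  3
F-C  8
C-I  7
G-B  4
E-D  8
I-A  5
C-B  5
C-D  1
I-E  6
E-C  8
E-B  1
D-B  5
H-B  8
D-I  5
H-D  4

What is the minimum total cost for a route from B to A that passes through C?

Shortest B→C: B–C = 5
Best C to A: C–D–I–A costing 11
Total via C: 5 + 11 = 16.

16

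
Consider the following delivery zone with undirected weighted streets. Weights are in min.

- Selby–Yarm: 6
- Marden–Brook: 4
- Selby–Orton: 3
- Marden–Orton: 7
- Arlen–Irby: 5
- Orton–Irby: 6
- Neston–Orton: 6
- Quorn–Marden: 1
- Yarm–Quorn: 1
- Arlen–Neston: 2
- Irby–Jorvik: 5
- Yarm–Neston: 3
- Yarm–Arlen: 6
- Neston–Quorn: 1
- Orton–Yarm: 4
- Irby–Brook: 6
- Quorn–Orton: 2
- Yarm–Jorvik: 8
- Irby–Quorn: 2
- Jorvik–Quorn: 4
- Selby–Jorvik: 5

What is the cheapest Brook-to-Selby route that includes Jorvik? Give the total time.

Shortest Brook→Jorvik: Brook → Marden → Quorn → Jorvik = 9
Best Jorvik to Selby: Jorvik → Selby costing 5
Total via Jorvik: 9 + 5 = 14 min.

14 min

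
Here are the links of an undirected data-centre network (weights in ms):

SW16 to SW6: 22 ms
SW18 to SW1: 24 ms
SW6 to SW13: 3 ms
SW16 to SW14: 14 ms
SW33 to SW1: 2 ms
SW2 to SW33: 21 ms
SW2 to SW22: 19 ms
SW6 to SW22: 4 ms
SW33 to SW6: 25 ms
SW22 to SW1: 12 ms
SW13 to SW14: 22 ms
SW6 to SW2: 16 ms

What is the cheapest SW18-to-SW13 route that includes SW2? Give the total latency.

66 ms

Best SW18 to SW2: SW18 → SW1 → SW33 → SW2 costing 47
Best SW2 to SW13: SW2 → SW6 → SW13 costing 19
Total via SW2: 47 + 19 = 66 ms.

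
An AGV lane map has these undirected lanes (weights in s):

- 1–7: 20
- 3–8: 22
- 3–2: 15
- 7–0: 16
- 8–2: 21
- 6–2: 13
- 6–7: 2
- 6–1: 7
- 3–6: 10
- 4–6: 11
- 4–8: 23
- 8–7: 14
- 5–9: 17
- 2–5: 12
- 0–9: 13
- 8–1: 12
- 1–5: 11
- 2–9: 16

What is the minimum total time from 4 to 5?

Shortest distances from 4:
4: 0
6: 11  (via 4)
7: 13  (via 6)
1: 18  (via 6)
3: 21  (via 6)
8: 23  (via 4)
2: 24  (via 6)
0: 29  (via 7)
5: 29  (via 1)
Shortest route: 4 → 6 → 1 → 5 = 29 s.

29 s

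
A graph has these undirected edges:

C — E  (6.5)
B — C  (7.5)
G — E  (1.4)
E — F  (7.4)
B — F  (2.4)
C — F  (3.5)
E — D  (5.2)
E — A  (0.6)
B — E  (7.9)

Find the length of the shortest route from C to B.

5.9

Running Dijkstra from C:
C: 0
F: 3.5  (via C)
B: 5.9  (via F)
Shortest route: C → F → B = 5.9.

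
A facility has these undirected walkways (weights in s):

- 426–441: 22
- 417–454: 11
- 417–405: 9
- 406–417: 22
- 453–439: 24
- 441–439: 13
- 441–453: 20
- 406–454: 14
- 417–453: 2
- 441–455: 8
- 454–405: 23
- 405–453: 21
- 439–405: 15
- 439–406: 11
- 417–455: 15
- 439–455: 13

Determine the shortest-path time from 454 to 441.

Settle nodes by increasing distance from 454:
454: 0
417: 11  (via 454)
453: 13  (via 417)
406: 14  (via 454)
405: 20  (via 417)
439: 25  (via 406)
455: 26  (via 417)
441: 33  (via 453)
Shortest route: 454–417–453–441 = 33 s.

33 s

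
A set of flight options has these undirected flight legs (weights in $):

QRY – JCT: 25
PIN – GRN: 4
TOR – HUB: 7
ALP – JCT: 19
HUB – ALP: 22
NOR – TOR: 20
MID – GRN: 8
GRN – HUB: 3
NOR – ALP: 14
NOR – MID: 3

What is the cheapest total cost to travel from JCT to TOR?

Enumerating some paths:
JCT → ALP → NOR → TOR: 19+14+20 = 53
JCT → ALP → NOR → MID → GRN → HUB → TOR: 19+14+3+8+3+7 = 54
JCT → ALP → HUB → TOR: 19+22+7 = 48
Cheapest is JCT → ALP → HUB → TOR at $48.

$48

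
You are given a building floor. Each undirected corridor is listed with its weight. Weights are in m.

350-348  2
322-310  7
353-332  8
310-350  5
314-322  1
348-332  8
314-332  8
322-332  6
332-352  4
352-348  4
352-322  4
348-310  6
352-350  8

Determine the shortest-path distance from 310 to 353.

21 m

Settle nodes by increasing distance from 310:
310: 0
350: 5  (via 310)
348: 6  (via 310)
322: 7  (via 310)
314: 8  (via 322)
352: 10  (via 348)
332: 13  (via 322)
353: 21  (via 332)
Shortest route: 310 → 322 → 332 → 353 = 21 m.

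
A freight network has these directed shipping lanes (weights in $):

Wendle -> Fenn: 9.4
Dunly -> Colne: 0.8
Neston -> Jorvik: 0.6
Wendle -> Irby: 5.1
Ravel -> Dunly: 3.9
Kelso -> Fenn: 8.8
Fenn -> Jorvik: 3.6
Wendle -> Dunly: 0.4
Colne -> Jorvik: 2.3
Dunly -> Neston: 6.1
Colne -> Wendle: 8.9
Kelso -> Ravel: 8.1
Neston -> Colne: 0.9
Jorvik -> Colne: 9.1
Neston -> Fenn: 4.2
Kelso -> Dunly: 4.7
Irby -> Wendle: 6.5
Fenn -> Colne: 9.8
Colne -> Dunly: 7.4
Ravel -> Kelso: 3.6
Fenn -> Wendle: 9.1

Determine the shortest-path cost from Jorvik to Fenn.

Running Dijkstra from Jorvik:
Jorvik: 0
Colne: 9.1  (via Jorvik)
Dunly: 16.5  (via Colne)
Wendle: 18  (via Colne)
Neston: 22.6  (via Dunly)
Irby: 23.1  (via Wendle)
Fenn: 26.8  (via Neston)
Shortest route: Jorvik–Colne–Dunly–Neston–Fenn = $26.8.

$26.8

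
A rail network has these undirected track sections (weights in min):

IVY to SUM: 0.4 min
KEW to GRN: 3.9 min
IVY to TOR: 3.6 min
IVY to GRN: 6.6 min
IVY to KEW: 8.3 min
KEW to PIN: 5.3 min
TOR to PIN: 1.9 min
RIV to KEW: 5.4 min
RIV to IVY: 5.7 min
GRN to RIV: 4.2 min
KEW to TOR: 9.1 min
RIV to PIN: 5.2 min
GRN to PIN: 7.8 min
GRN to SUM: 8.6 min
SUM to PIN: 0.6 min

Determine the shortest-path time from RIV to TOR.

7.1 min

Compare a few routes:
RIV–PIN–TOR: 5.2+1.9 = 7.1
RIV–IVY–TOR: 5.7+3.6 = 9.3
RIV–IVY–SUM–PIN–TOR: 5.7+0.4+0.6+1.9 = 8.6
The minimum is 7.1 min via RIV–PIN–TOR.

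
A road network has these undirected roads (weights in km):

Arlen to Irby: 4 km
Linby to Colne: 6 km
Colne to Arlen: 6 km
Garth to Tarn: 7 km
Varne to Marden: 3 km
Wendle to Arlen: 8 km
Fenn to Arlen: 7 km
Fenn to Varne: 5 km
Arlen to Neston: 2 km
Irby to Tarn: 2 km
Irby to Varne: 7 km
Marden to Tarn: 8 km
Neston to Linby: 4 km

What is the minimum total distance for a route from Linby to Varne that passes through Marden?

23 km

Shortest Linby→Marden: Linby–Neston–Arlen–Irby–Tarn–Marden = 20
Best Marden to Varne: Marden–Varne costing 3
Total via Marden: 20 + 3 = 23 km.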